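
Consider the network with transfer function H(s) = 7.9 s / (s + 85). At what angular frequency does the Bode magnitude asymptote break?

85 rad/s

The single real pole at s = −85 gives a corner at ω = 85 rad/s.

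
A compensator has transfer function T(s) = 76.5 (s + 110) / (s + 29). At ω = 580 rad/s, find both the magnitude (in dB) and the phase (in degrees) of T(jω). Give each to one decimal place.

|j580 + 110| = √(580² + 110²) = 590.3
|j580 + 29| = √(580² + 29²) = 580.7
|T(j580)| = 76.5 × 590.3 / 580.7 = 77.767
20 log₁₀(77.767) = 37.82 dB
∠(j580 + 110) = arctan(580/110) = 79.26°
∠(j580 + 29) = arctan(580/29) = 87.14°
∠T(j580) = 79.26° − 87.14° = -7.88°

|T| = 37.8 dB, ∠T = -7.9°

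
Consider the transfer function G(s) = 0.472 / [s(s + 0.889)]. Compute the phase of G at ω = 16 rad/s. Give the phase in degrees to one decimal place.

-176.8°

∠(j16 + 0.889) = arctan(16/0.889) = 86.82°
∠(j16) = 90.00°
∠G(j16) = − (86.82° + 90.00°) = -176.82°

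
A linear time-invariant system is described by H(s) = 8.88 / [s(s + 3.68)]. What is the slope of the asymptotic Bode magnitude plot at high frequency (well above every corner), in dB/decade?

-40 dB/decade

With 0 zeros and 2 poles, the high-frequency asymptotic slope is 20 × (0 − 2) = -40 dB/decade.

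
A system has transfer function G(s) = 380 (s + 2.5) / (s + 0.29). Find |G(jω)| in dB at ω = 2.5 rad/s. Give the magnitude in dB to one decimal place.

54.5 dB

|j2.5 + 2.5| = √(2.5² + 2.5²) = 3.536
|j2.5 + 0.29| = √(2.5² + 0.29²) = 2.517
|G(j2.5)| = 380 × 3.536 / 2.517 = 533.82
20 log₁₀(533.82) = 54.55 dB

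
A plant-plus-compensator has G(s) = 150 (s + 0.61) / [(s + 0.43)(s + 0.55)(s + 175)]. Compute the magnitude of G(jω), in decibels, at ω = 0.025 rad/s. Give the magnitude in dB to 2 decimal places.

|j0.025 + 0.61| = √(0.025² + 0.61²) = 0.6105
|j0.025 + 0.43| = √(0.025² + 0.43²) = 0.4307
|j0.025 + 0.55| = √(0.025² + 0.55²) = 0.5506
|j0.025 + 175| = √(0.025² + 175²) = 175
|G(j0.025)| = 150 × 0.6105 / (0.4307 × 0.5506 × 175) = 2.2067
20 log₁₀(2.2067) = 6.875 dB

6.87 dB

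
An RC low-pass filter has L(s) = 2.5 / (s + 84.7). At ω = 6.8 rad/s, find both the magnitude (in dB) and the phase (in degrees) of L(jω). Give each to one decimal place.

|L| = -30.6 dB, ∠L = -4.6°

|j6.8 + 84.7| = √(6.8² + 84.7²) = 84.97
|L(j6.8)| = 2.5 / 84.97 = 0.029421
20 log₁₀(0.029421) = -30.63 dB
∠(j6.8 + 84.7) = arctan(6.8/84.7) = 4.59°
∠L(j6.8) = −4.59° = -4.59°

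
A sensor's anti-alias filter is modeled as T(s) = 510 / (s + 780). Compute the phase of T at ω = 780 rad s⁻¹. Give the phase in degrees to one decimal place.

∠(j780 + 780) = arctan(780/780) = 45.00°
∠T(j780) = −45.00° = -45.00°

-45.0 deg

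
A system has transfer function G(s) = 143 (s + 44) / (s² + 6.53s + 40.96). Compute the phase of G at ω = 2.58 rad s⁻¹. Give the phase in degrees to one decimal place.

∠(j2.58 + 44) = arctan(2.58/44) = 3.36°
∠[(j2.58)² + 6.53(j2.58) + 40.96] = ∠[34.304 + j16.847] = 26.16°
∠G(j2.58) = 3.36° − 26.16° = -22.80°

-22.8°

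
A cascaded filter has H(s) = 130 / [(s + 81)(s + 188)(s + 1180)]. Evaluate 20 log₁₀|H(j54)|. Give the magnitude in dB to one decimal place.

|j54 + 81| = √(54² + 81²) = 97.35
|j54 + 188| = √(54² + 188²) = 195.6
|j54 + 1180| = √(54² + 1180²) = 1181
|H(j54)| = 130 / (97.35 × 195.6 × 1181) = 5.7796e-06
20 log₁₀(5.7796e-06) = -104.76 dB

-104.8 dB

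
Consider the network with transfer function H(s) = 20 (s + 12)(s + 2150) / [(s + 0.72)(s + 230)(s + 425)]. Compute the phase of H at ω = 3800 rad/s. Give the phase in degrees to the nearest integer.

-110°

∠(j3800 + 12) = arctan(3800/12) = 89.82°
∠(j3800 + 2150) = arctan(3800/2150) = 60.50°
∠(j3800 + 0.72) = arctan(3800/0.72) = 89.99°
∠(j3800 + 230) = arctan(3800/230) = 86.54°
∠(j3800 + 425) = arctan(3800/425) = 83.62°
∠H(j3800) = 89.82° + 60.50° − (89.99° + 86.54° + 83.62°) = -109.83°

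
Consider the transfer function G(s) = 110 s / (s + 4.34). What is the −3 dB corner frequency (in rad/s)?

4.34 rad/s

For a single-pole high-pass, the −3 dB point is at the pole: ω = 4.34 rad/s.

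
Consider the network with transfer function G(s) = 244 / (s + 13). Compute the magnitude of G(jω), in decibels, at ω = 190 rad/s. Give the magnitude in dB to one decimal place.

|j190 + 13| = √(190² + 13²) = 190.4
|G(j190)| = 244 / 190.4 = 1.2812
20 log₁₀(1.2812) = 2.15 dB

2.2 dB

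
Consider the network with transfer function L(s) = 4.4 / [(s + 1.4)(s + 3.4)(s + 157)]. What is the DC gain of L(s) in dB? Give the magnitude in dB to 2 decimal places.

L(0) = 4.4 / (1.4 × 3.4 × 157) = 0.0058877
20 log₁₀(0.0058877) = -44.601 dB

-44.60 dB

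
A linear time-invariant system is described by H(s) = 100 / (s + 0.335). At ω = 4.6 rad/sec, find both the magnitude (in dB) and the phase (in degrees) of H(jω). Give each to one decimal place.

|j4.6 + 0.335| = √(4.6² + 0.335²) = 4.612
|H(j4.6)| = 100 / 4.612 = 21.682
20 log₁₀(21.682) = 26.72 dB
∠(j4.6 + 0.335) = arctan(4.6/0.335) = 85.83°
∠H(j4.6) = −85.83° = -85.83°

|H| = 26.7 dB, ∠H = -85.8°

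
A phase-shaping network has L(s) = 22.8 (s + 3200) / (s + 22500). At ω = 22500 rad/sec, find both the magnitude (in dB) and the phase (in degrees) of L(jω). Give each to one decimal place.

|j22500 + 3200| = √(22500² + 3200²) = 2.273e+04
|j22500 + 22500| = √(22500² + 22500²) = 3.182e+04
|L(j22500)| = 22.8 × 2.273e+04 / 3.182e+04 = 16.284
20 log₁₀(16.284) = 24.24 dB
∠(j22500 + 3200) = arctan(22500/3200) = 81.91°
∠(j22500 + 22500) = arctan(22500/22500) = 45.00°
∠L(j22500) = 81.91° − 45.00° = 36.91°

|L| = 24.2 dB, ∠L = 36.9°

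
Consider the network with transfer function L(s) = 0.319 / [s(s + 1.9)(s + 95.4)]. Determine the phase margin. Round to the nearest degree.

Gain crossover: |L(jω)| = 1 at ω ≈ 0.00176 rad/sec.
∠L(j0.00176) = −90° − arctan(0.00176/1.9) − arctan(0.00176/95.4) ≈ -90.05°
PM = 180° + (-90.05°) = 89.95°

90 deg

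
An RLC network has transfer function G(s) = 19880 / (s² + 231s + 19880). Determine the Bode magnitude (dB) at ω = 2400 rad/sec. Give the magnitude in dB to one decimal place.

-49.3 dB

|(j2400)² + 231(j2400) + 19880| = |-5.7401e+06 + j5.544e+05| = 5.767e+06
|G(j2400)| = 19880 / 5.767e+06 = 0.0034473
20 log₁₀(0.0034473) = -49.25 dB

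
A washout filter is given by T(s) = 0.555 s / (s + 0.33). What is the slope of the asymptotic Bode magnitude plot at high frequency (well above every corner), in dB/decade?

0 dB/decade

With 1 zero and 1 pole, the high-frequency asymptotic slope is 20 × (1 − 1) = 0 dB/decade.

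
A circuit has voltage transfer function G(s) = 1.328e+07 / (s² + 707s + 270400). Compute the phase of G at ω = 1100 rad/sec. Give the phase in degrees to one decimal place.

-140.4°

∠[(j1100)² + 707(j1100) + 270400] = ∠[-9.396e+05 + j7.777e+05] = 140.39°
∠G(j1100) = −140.39° = -140.39°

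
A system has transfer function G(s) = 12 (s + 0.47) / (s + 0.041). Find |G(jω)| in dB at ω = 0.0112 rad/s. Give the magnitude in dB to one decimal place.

|j0.0112 + 0.47| = √(0.0112² + 0.47²) = 0.4701
|j0.0112 + 0.041| = √(0.0112² + 0.041²) = 0.0425
|G(j0.0112)| = 12 × 0.4701 / 0.0425 = 132.74
20 log₁₀(132.74) = 42.46 dB

42.5 dB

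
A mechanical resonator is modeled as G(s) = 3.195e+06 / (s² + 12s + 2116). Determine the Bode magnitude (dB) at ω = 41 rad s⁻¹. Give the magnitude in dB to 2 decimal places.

|(j41)² + 12(j41) + 2116| = |435 + j492| = 656.7
|G(j41)| = 3.195e+06 / 656.7 = 4865
20 log₁₀(4865) = 73.742 dB

73.74 dB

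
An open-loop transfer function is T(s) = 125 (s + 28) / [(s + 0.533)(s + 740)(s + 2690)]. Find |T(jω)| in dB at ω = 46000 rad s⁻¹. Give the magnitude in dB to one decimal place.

|j46000 + 28| = √(46000² + 28²) = 4.6e+04
|j46000 + 0.533| = √(46000² + 0.533²) = 4.6e+04
|j46000 + 740| = √(46000² + 740²) = 4.601e+04
|j46000 + 2690| = √(46000² + 2690²) = 4.608e+04
|T(j46000)| = 125 × 4.6e+04 / (4.6e+04 × 4.601e+04 × 4.608e+04) = 5.8965e-08
20 log₁₀(5.8965e-08) = -144.59 dB

-144.6 dB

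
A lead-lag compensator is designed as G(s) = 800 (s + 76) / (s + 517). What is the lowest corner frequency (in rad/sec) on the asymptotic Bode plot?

76 rad/sec

Break frequencies occur at each pole and zero magnitude: 76 rad/sec, 517 rad/sec.
The lowest is 76 rad/sec.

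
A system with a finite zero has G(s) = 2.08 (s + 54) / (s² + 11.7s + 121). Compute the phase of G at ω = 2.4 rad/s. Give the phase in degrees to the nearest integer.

-11 deg

∠(j2.4 + 54) = arctan(2.4/54) = 2.54°
∠[(j2.4)² + 11.7(j2.4) + 121] = ∠[115.24 + j28.08] = 13.69°
∠G(j2.4) = 2.54° − 13.69° = -11.15°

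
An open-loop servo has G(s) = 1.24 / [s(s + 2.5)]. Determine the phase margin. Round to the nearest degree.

Gain crossover: |G(jω)| = 1 at ω ≈ 0.487 rad/s.
∠G(j0.487) = −90° − arctan(0.487/2.5) ≈ -101.02°
PM = 180° + (-101.02°) = 78.98°

79°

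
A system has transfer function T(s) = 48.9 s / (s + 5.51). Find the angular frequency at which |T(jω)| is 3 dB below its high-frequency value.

For a single-pole high-pass, the −3 dB point is at the pole: ω = 5.51 rad/sec.

5.51 rad/sec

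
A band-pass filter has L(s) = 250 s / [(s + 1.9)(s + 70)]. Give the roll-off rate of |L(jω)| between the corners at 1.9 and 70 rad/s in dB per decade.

0 dB/decade

In this band the factors already past their corner are: 1 differentiator zero, pole at 1.9; net slope = 0 dB/decade.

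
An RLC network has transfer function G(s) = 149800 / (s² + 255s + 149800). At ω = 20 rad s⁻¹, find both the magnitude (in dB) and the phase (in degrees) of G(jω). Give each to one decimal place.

|G| = 0.0 dB, ∠G = -2.0°

|(j20)² + 255(j20) + 149800| = |1.494e+05 + j5100| = 1.495e+05
|G(j20)| = 149800 / 1.495e+05 = 1.0021
20 log₁₀(1.0021) = 0.02 dB
∠[(j20)² + 255(j20) + 149800] = ∠[1.494e+05 + j5100] = 1.96°
∠G(j20) = −1.96° = -1.96°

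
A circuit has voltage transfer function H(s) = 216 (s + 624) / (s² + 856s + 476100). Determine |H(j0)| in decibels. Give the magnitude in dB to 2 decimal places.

-10.96 dB

H(0) = 216 × 624 / 476100 = 0.2831
20 log₁₀(0.2831) = -10.961 dB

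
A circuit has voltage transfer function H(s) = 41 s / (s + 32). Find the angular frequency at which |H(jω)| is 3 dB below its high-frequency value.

32 rad/s

For a single-pole high-pass, the −3 dB point is at the pole: ω = 32 rad/s.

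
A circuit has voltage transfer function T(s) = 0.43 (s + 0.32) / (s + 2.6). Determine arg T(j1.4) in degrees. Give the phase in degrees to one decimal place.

∠(j1.4 + 0.32) = arctan(1.4/0.32) = 77.12°
∠(j1.4 + 2.6) = arctan(1.4/2.6) = 28.30°
∠T(j1.4) = 77.12° − 28.30° = 48.82°

48.8 deg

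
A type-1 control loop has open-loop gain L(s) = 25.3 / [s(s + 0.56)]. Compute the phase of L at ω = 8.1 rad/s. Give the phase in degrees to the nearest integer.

∠(j8.1 + 0.56) = arctan(8.1/0.56) = 86.05°
∠(j8.1) = 90.00°
∠L(j8.1) = − (86.05° + 90.00°) = -176.05°

-176 deg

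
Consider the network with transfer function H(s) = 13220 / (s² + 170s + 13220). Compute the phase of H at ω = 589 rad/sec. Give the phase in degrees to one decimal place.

-163.3°

∠[(j589)² + 170(j589) + 13220] = ∠[-3.337e+05 + j1.0013e+05] = 163.30°
∠H(j589) = −163.30° = -163.30°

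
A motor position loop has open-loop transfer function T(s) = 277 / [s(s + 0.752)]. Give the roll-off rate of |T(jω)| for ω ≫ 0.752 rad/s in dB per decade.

-40 dB/decade

With 0 zeros and 2 poles, the high-frequency asymptotic slope is 20 × (0 − 2) = -40 dB/decade.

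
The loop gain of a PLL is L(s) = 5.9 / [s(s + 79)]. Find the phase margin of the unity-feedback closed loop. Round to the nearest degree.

90°

Gain crossover: |L(jω)| = 1 at ω ≈ 0.0747 rad/s.
∠L(j0.0747) = −90° − arctan(0.0747/79) ≈ -90.05°
PM = 180° + (-90.05°) = 89.95°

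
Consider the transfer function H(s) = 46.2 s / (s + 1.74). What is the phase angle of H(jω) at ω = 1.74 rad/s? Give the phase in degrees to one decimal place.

∠(j1.74) = 90.00°
∠(j1.74 + 1.74) = arctan(1.74/1.74) = 45.00°
∠H(j1.74) = 90.00° − 45.00° = 45.00°

45.0°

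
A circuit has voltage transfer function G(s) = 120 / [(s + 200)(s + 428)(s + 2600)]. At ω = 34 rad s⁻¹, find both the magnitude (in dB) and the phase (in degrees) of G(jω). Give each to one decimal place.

|G| = -125.5 dB, ∠G = -14.9°

|j34 + 200| = √(34² + 200²) = 202.9
|j34 + 428| = √(34² + 428²) = 429.3
|j34 + 2600| = √(34² + 2600²) = 2600
|G(j34)| = 120 / (202.9 × 429.3 × 2600) = 5.2984e-07
20 log₁₀(5.2984e-07) = -125.52 dB
∠(j34 + 200) = arctan(34/200) = 9.65°
∠(j34 + 428) = arctan(34/428) = 4.54°
∠(j34 + 2600) = arctan(34/2600) = 0.75°
∠G(j34) = − (9.65° + 4.54° + 0.75°) = -14.94°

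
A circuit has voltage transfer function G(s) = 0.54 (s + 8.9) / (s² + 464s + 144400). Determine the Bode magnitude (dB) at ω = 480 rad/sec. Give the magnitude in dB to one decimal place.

|j480 + 8.9| = √(480² + 8.9²) = 480.1
|(j480)² + 464(j480) + 144400| = |-86000 + j2.2272e+05| = 2.387e+05
|G(j480)| = 0.54 × 480.1 / 2.387e+05 = 0.0010859
20 log₁₀(0.0010859) = -59.28 dB

-59.3 dB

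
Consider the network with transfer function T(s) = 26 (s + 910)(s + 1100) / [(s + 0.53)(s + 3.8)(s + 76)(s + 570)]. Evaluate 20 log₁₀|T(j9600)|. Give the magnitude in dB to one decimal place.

|j9600 + 910| = √(9600² + 910²) = 9643
|j9600 + 1100| = √(9600² + 1100²) = 9663
|j9600 + 0.53| = √(9600² + 0.53²) = 9600
|j9600 + 3.8| = √(9600² + 3.8²) = 9600
|j9600 + 76| = √(9600² + 76²) = 9600
|j9600 + 570| = √(9600² + 570²) = 9617
|T(j9600)| = 26 × 9643 × 9663 / (9600 × 9600 × 9600 × 9617) = 2.8473e-07
20 log₁₀(2.8473e-07) = -130.91 dB

-130.9 dB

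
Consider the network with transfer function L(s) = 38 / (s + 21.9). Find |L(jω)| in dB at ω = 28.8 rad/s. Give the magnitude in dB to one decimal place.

0.4 dB

|j28.8 + 21.9| = √(28.8² + 21.9²) = 36.18
|L(j28.8)| = 38 / 36.18 = 1.0503
20 log₁₀(1.0503) = 0.43 dB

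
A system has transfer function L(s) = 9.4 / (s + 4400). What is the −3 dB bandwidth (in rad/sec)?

For a single-pole low-pass, the −3 dB point is at the pole: ω = 4400 rad/sec.

4400 rad/sec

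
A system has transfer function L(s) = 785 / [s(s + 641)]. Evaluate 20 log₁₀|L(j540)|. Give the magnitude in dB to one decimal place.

-55.2 dB

|j540 + 641| = √(540² + 641²) = 838.1
|j540| = 540
|L(j540)| = 785 / (838.1 × 540) = 0.0017344
20 log₁₀(0.0017344) = -55.22 dB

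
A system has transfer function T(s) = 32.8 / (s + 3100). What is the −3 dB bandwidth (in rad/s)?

For a single-pole low-pass, the −3 dB point is at the pole: ω = 3100 rad/s.

3100 rad/s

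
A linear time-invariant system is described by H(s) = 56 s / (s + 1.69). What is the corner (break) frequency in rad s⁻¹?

The single real pole at s = −1.69 gives a corner at ω = 1.69 rad s⁻¹.

1.69 rad s⁻¹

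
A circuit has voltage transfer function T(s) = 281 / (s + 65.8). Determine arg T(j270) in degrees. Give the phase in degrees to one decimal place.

∠(j270 + 65.8) = arctan(270/65.8) = 76.30°
∠T(j270) = −76.30° = -76.30°

-76.3°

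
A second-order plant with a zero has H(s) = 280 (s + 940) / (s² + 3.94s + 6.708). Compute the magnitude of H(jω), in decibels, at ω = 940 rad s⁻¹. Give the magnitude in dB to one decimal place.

-7.5 dB

|j940 + 940| = √(940² + 940²) = 1329
|(j940)² + 3.94(j940) + 6.708| = |-8.8359e+05 + j3703.6| = 8.836e+05
|H(j940)| = 280 × 1329 / 8.836e+05 = 0.42125
20 log₁₀(0.42125) = -7.51 dB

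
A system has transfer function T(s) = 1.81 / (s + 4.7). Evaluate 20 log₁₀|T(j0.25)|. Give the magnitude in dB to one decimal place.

|j0.25 + 4.7| = √(0.25² + 4.7²) = 4.707
|T(j0.25)| = 1.81 / 4.707 = 0.38456
20 log₁₀(0.38456) = -8.30 dB

-8.3 dB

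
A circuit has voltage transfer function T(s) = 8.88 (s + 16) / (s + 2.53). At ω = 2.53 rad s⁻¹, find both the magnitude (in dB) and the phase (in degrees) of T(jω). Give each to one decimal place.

|T| = 32.1 dB, ∠T = -36.0°

|j2.53 + 16| = √(2.53² + 16²) = 16.2
|j2.53 + 2.53| = √(2.53² + 2.53²) = 3.578
|T(j2.53)| = 8.88 × 16.2 / 3.578 = 40.203
20 log₁₀(40.203) = 32.09 dB
∠(j2.53 + 16) = arctan(2.53/16) = 8.99°
∠(j2.53 + 2.53) = arctan(2.53/2.53) = 45.00°
∠T(j2.53) = 8.99° − 45.00° = -36.01°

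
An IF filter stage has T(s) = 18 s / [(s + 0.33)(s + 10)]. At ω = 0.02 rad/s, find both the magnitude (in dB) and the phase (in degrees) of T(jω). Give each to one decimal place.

|T| = -19.3 dB, ∠T = 86.4°

|j0.02| = 0.02
|j0.02 + 0.33| = √(0.02² + 0.33²) = 0.3306
|j0.02 + 10| = √(0.02² + 10²) = 10
|T(j0.02)| = 18 × 0.02 / (0.3306 × 10) = 0.10889
20 log₁₀(0.10889) = -19.26 dB
∠(j0.02) = 90.00°
∠(j0.02 + 0.33) = arctan(0.02/0.33) = 3.47°
∠(j0.02 + 10) = arctan(0.02/10) = 0.11°
∠T(j0.02) = 90.00° − (3.47° + 0.11°) = 86.42°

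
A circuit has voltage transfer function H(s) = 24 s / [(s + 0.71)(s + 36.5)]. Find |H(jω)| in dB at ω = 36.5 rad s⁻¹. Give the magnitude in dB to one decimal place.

-6.7 dB

|j36.5| = 36.5
|j36.5 + 0.71| = √(36.5² + 0.71²) = 36.51
|j36.5 + 36.5| = √(36.5² + 36.5²) = 51.62
|H(j36.5)| = 24 × 36.5 / (36.51 × 51.62) = 0.46486
20 log₁₀(0.46486) = -6.65 dB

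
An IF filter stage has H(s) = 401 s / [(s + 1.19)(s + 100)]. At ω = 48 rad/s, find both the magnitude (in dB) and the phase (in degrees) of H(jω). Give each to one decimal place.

|H| = 11.2 dB, ∠H = -24.2°

|j48| = 48
|j48 + 1.19| = √(48² + 1.19²) = 48.01
|j48 + 100| = √(48² + 100²) = 110.9
|H(j48)| = 401 × 48 / (48.01 × 110.9) = 3.614
20 log₁₀(3.614) = 11.16 dB
∠(j48) = 90.00°
∠(j48 + 1.19) = arctan(48/1.19) = 88.58°
∠(j48 + 100) = arctan(48/100) = 25.64°
∠H(j48) = 90.00° − (88.58° + 25.64°) = -24.22°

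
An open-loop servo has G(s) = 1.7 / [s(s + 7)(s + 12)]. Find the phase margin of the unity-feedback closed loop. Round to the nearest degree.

Gain crossover: |G(jω)| = 1 at ω ≈ 0.0202 rad/s.
∠G(j0.0202) = −90° − arctan(0.0202/7) − arctan(0.0202/12) ≈ -90.26°
PM = 180° + (-90.26°) = 89.74°

90°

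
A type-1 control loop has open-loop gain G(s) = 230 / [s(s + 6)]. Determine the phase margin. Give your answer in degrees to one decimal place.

Gain crossover: |G(jω)| = 1 at ω ≈ 14.6 rad/s.
∠G(j14.6) = −90° − arctan(14.6/6) ≈ -157.64°
PM = 180° + (-157.64°) = 22.36°

22.4°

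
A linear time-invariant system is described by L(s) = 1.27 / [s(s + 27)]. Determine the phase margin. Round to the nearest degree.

90°

Gain crossover: |L(jω)| = 1 at ω ≈ 0.047 rad/s.
∠L(j0.047) = −90° − arctan(0.047/27) ≈ -90.10°
PM = 180° + (-90.10°) = 89.90°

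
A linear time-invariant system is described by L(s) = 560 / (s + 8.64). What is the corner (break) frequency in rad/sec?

The single real pole at s = −8.64 gives a corner at ω = 8.64 rad/sec.

8.64 rad/sec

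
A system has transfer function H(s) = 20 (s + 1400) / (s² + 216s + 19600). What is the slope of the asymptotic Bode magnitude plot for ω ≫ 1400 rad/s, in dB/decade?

-20 dB/decade

With 1 zero and 2 poles, the high-frequency asymptotic slope is 20 × (1 − 2) = -20 dB/decade.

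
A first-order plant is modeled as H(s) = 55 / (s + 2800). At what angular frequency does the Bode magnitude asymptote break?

The single real pole at s = −2800 gives a corner at ω = 2800 rad/sec.

2800 rad/sec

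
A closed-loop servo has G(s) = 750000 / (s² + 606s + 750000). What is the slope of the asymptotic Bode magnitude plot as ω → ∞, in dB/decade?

-40 dB/decade

With 0 zeros and 2 poles, the high-frequency asymptotic slope is 20 × (0 − 2) = -40 dB/decade.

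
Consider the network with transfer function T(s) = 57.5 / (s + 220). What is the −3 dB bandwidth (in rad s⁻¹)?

220 rad s⁻¹

For a single-pole low-pass, the −3 dB point is at the pole: ω = 220 rad s⁻¹.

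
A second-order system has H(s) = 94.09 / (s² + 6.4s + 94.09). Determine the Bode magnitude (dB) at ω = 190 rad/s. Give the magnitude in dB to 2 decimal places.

-51.66 dB

|(j190)² + 6.4(j190) + 94.09| = |-36006 + j1216| = 3.603e+04
|H(j190)| = 94.09 / 3.603e+04 = 0.0026117
20 log₁₀(0.0026117) = -51.662 dB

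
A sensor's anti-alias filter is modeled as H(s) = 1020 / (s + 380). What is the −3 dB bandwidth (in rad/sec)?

For a single-pole low-pass, the −3 dB point is at the pole: ω = 380 rad/sec.

380 rad/sec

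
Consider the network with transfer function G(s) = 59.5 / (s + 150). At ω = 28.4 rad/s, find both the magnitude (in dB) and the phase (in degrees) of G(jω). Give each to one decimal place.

|j28.4 + 150| = √(28.4² + 150²) = 152.7
|G(j28.4)| = 59.5 / 152.7 = 0.38974
20 log₁₀(0.38974) = -8.18 dB
∠(j28.4 + 150) = arctan(28.4/150) = 10.72°
∠G(j28.4) = −10.72° = -10.72°

|G| = -8.2 dB, ∠G = -10.7°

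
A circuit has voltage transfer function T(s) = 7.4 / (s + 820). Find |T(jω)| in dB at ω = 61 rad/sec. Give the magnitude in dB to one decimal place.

|j61 + 820| = √(61² + 820²) = 822.3
|T(j61)| = 7.4 / 822.3 = 0.0089995
20 log₁₀(0.0089995) = -40.92 dB

-40.9 dB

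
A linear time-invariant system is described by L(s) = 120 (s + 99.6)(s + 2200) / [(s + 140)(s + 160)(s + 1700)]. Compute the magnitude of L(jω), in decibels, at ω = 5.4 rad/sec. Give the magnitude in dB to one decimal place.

-3.2 dB

|j5.4 + 99.6| = √(5.4² + 99.6²) = 99.75
|j5.4 + 2200| = √(5.4² + 2200²) = 2200
|j5.4 + 140| = √(5.4² + 140²) = 140.1
|j5.4 + 160| = √(5.4² + 160²) = 160.1
|j5.4 + 1700| = √(5.4² + 1700²) = 1700
|L(j5.4)| = 120 × 99.75 × 2200 / (140.1 × 160.1 × 1700) = 0.69061
20 log₁₀(0.69061) = -3.22 dB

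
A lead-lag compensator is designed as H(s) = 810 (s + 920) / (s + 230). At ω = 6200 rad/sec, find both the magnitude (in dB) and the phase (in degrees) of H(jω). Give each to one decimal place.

|H| = 58.3 dB, ∠H = -6.3°

|j6200 + 920| = √(6200² + 920²) = 6268
|j6200 + 230| = √(6200² + 230²) = 6204
|H(j6200)| = 810 × 6268 / 6204 = 818.31
20 log₁₀(818.31) = 58.26 dB
∠(j6200 + 920) = arctan(6200/920) = 81.56°
∠(j6200 + 230) = arctan(6200/230) = 87.88°
∠H(j6200) = 81.56° − 87.88° = -6.32°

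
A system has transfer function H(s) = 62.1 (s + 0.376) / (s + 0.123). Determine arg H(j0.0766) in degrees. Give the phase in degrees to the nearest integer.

-20°

∠(j0.0766 + 0.376) = arctan(0.0766/0.376) = 11.51°
∠(j0.0766 + 0.123) = arctan(0.0766/0.123) = 31.91°
∠H(j0.0766) = 11.51° − 31.91° = -20.40°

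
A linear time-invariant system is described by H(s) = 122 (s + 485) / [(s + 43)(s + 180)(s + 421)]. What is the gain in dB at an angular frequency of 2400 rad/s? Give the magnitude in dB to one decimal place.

-93.5 dB

|j2400 + 485| = √(2400² + 485²) = 2449
|j2400 + 43| = √(2400² + 43²) = 2400
|j2400 + 180| = √(2400² + 180²) = 2407
|j2400 + 421| = √(2400² + 421²) = 2437
|H(j2400)| = 122 × 2449 / (2400 × 2407 × 2437) = 2.1221e-05
20 log₁₀(2.1221e-05) = -93.46 dB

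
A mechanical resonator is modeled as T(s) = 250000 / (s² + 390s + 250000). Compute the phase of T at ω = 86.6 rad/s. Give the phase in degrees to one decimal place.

∠[(j86.6)² + 390(j86.6) + 250000] = ∠[2.425e+05 + j33774] = 7.93°
∠T(j86.6) = −7.93° = -7.93°

-7.9°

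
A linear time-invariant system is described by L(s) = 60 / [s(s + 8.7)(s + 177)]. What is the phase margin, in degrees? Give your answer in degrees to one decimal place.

89.7°

Gain crossover: |L(jω)| = 1 at ω ≈ 0.039 rad/s.
∠L(j0.039) = −90° − arctan(0.039/8.7) − arctan(0.039/177) ≈ -90.27°
PM = 180° + (-90.27°) = 89.73°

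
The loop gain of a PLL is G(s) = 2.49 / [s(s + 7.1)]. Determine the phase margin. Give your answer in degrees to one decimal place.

Gain crossover: |G(jω)| = 1 at ω ≈ 0.35 rad/s.
∠G(j0.35) = −90° − arctan(0.35/7.1) ≈ -92.82°
PM = 180° + (-92.82°) = 87.18°

87.2 deg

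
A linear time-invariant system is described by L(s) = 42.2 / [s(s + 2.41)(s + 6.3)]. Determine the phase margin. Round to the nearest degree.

Gain crossover: |L(jω)| = 1 at ω ≈ 2.03 rad/s.
∠L(j2.03) = −90° − arctan(2.03/2.41) − arctan(2.03/6.3) ≈ -147.87°
PM = 180° + (-147.87°) = 32.13°

32°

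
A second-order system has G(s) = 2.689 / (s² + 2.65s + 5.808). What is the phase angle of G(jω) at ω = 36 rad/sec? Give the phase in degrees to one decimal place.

-175.8°

∠[(j36)² + 2.65(j36) + 5.808] = ∠[-1290.2 + j95.4] = 175.77°
∠G(j36) = −175.77° = -175.77°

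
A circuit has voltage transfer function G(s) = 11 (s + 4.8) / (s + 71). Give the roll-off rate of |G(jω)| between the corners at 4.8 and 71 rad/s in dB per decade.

20 dB/decade

In this band the factors already past their corner are: zero at 4.8; net slope = 20 dB/decade.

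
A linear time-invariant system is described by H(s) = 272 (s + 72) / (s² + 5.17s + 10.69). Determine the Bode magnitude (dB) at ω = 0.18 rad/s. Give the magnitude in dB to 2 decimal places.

|j0.18 + 72| = √(0.18² + 72²) = 72
|(j0.18)² + 5.17(j0.18) + 10.69| = |10.658 + j0.9306| = 10.7
|H(j0.18)| = 272 × 72 / 10.7 = 1830.6
20 log₁₀(1830.6) = 65.252 dB

65.25 dB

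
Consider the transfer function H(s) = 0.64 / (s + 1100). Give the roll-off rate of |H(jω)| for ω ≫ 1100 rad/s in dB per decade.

-20 dB/decade

With 0 zeros and 1 pole, the high-frequency asymptotic slope is 20 × (0 − 1) = -20 dB/decade.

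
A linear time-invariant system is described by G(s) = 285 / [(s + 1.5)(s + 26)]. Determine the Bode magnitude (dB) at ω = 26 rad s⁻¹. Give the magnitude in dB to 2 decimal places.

-10.53 dB

|j26 + 1.5| = √(26² + 1.5²) = 26.04
|j26 + 26| = √(26² + 26²) = 36.77
|G(j26)| = 285 / (26.04 × 36.77) = 0.29762
20 log₁₀(0.29762) = -10.527 dB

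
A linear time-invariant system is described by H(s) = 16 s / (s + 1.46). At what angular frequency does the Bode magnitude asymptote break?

1.46 rad/s

The single real pole at s = −1.46 gives a corner at ω = 1.46 rad/s.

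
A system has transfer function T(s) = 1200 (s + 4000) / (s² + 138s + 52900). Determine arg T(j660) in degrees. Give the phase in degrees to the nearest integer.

-157 deg

∠(j660 + 4000) = arctan(660/4000) = 9.37°
∠[(j660)² + 138(j660) + 52900] = ∠[-3.827e+05 + j91080] = 166.61°
∠T(j660) = 9.37° − 166.61° = -157.24°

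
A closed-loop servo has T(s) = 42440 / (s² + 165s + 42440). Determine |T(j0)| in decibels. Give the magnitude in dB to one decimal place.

0.0 dB

T(0) = 42440 / 42440 = 1
20 log₁₀(1) = 0.00 dB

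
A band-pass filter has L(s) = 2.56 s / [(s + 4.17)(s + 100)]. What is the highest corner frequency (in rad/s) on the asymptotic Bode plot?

Break frequencies occur at each pole and zero magnitude: 4.17 rad/s, 100 rad/s.
The highest is 100 rad/s.

100 rad/s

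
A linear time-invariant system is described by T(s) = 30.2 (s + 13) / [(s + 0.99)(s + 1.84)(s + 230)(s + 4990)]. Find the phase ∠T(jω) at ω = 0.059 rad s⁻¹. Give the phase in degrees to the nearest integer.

-5 deg

∠(j0.059 + 13) = arctan(0.059/13) = 0.26°
∠(j0.059 + 0.99) = arctan(0.059/0.99) = 3.41°
∠(j0.059 + 1.84) = arctan(0.059/1.84) = 1.84°
∠(j0.059 + 230) = arctan(0.059/230) = 0.01°
∠(j0.059 + 4990) = arctan(0.059/4990) = 0.00°
∠T(j0.059) = 0.26° − (3.41° + 1.84° + 0.01° + 0.00°) = -5.00°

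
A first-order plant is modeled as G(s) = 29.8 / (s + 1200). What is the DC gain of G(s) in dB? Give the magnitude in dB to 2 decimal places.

G(0) = 29.8 / 1200 = 0.024833
20 log₁₀(0.024833) = -32.099 dB

-32.10 dB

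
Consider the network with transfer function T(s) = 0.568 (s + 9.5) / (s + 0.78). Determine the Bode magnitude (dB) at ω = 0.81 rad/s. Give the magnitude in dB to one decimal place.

13.7 dB

|j0.81 + 9.5| = √(0.81² + 9.5²) = 9.534
|j0.81 + 0.78| = √(0.81² + 0.78²) = 1.124
|T(j0.81)| = 0.568 × 9.534 / 1.124 = 4.816
20 log₁₀(4.816) = 13.65 dB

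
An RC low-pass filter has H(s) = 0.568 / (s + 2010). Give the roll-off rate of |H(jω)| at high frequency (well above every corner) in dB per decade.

-20 dB/decade

With 0 zeros and 1 pole, the high-frequency asymptotic slope is 20 × (0 − 1) = -20 dB/decade.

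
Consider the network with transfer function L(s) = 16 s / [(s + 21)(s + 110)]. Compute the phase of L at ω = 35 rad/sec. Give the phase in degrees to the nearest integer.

∠(j35) = 90.00°
∠(j35 + 21) = arctan(35/21) = 59.04°
∠(j35 + 110) = arctan(35/110) = 17.65°
∠L(j35) = 90.00° − (59.04° + 17.65°) = 13.31°

13°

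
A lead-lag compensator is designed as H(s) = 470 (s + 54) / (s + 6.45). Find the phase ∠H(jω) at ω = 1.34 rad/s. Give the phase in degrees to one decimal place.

-10.3 deg

∠(j1.34 + 54) = arctan(1.34/54) = 1.42°
∠(j1.34 + 6.45) = arctan(1.34/6.45) = 11.74°
∠H(j1.34) = 1.42° − 11.74° = -10.31°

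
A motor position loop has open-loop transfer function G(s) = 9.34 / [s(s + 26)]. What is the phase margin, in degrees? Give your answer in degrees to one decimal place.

Gain crossover: |G(jω)| = 1 at ω ≈ 0.359 rad/s.
∠G(j0.359) = −90° − arctan(0.359/26) ≈ -90.79°
PM = 180° + (-90.79°) = 89.21°

89.2°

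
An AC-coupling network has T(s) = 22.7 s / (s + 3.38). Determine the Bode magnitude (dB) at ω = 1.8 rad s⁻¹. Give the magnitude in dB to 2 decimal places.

|j1.8| = 1.8
|j1.8 + 3.38| = √(1.8² + 3.38²) = 3.829
|T(j1.8)| = 22.7 × 1.8 / 3.829 = 10.67
20 log₁₀(10.67) = 20.563 dB

20.56 dB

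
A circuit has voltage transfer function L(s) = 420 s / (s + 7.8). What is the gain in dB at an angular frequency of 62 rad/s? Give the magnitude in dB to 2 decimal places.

|j62| = 62
|j62 + 7.8| = √(62² + 7.8²) = 62.49
|L(j62)| = 420 × 62 / 62.49 = 416.72
20 log₁₀(416.72) = 52.397 dB

52.40 dB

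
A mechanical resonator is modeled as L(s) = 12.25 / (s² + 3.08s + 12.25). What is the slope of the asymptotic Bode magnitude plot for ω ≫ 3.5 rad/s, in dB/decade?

With 0 zeros and 2 poles, the high-frequency asymptotic slope is 20 × (0 − 2) = -40 dB/decade.

-40 dB/decade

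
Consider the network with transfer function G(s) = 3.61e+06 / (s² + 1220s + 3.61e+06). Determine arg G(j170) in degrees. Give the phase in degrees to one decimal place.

-3.3°

∠[(j170)² + 1220(j170) + 3.61e+06] = ∠[3.5811e+06 + j2.074e+05] = 3.31°
∠G(j170) = −3.31° = -3.31°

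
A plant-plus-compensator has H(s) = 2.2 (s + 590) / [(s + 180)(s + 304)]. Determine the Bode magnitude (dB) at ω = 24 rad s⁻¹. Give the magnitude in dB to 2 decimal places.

-32.59 dB

|j24 + 590| = √(24² + 590²) = 590.5
|j24 + 180| = √(24² + 180²) = 181.6
|j24 + 304| = √(24² + 304²) = 304.9
|H(j24)| = 2.2 × 590.5 / (181.6 × 304.9) = 0.023459
20 log₁₀(0.023459) = -32.594 dB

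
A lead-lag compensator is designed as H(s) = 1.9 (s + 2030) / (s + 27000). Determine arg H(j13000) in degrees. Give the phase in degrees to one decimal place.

∠(j13000 + 2030) = arctan(13000/2030) = 81.12°
∠(j13000 + 27000) = arctan(13000/27000) = 25.71°
∠H(j13000) = 81.12° − 25.71° = 55.41°

55.4 deg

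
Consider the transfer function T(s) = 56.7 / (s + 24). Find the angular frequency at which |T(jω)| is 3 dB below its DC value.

24 rad/sec

For a single-pole low-pass, the −3 dB point is at the pole: ω = 24 rad/sec.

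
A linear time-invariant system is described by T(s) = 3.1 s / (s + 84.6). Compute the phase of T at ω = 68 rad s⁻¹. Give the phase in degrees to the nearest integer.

51°

∠(j68) = 90.00°
∠(j68 + 84.6) = arctan(68/84.6) = 38.79°
∠T(j68) = 90.00° − 38.79° = 51.21°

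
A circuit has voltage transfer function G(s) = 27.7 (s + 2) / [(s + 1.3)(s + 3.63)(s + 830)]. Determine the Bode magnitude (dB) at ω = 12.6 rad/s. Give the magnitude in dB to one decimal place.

|j12.6 + 2| = √(12.6² + 2²) = 12.76
|j12.6 + 1.3| = √(12.6² + 1.3²) = 12.67
|j12.6 + 3.63| = √(12.6² + 3.63²) = 13.11
|j12.6 + 830| = √(12.6² + 830²) = 830.1
|G(j12.6)| = 27.7 × 12.76 / (12.67 × 13.11 × 830.1) = 0.0025631
20 log₁₀(0.0025631) = -51.82 dB

-51.8 dB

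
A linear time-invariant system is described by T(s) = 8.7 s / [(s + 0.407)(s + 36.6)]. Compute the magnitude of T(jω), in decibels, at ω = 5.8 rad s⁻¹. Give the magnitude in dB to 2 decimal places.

|j5.8| = 5.8
|j5.8 + 0.407| = √(5.8² + 0.407²) = 5.814
|j5.8 + 36.6| = √(5.8² + 36.6²) = 37.06
|T(j5.8)| = 8.7 × 5.8 / (5.814 × 37.06) = 0.2342
20 log₁₀(0.2342) = -12.608 dB

-12.61 dB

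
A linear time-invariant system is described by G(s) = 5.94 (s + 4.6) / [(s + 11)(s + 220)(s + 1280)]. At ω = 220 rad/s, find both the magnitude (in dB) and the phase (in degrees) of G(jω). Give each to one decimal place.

|G| = -96.7 dB, ∠G = -53.1°

|j220 + 4.6| = √(220² + 4.6²) = 220
|j220 + 11| = √(220² + 11²) = 220.3
|j220 + 220| = √(220² + 220²) = 311.1
|j220 + 1280| = √(220² + 1280²) = 1299
|G(j220)| = 5.94 × 220 / (220.3 × 311.1 × 1299) = 1.4685e-05
20 log₁₀(1.4685e-05) = -96.66 dB
∠(j220 + 4.6) = arctan(220/4.6) = 88.80°
∠(j220 + 11) = arctan(220/11) = 87.14°
∠(j220 + 220) = arctan(220/220) = 45.00°
∠(j220 + 1280) = arctan(220/1280) = 9.75°
∠G(j220) = 88.80° − (87.14° + 45.00° + 9.75°) = -53.09°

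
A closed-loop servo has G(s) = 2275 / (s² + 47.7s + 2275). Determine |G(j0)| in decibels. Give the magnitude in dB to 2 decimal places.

0.00 dB

G(0) = 2275 / 2275 = 1
20 log₁₀(1) = 0.000 dB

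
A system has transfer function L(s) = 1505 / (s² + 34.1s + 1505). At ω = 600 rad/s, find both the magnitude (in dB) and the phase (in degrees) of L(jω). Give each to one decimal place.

|L| = -47.6 dB, ∠L = -176.7 deg

|(j600)² + 34.1(j600) + 1505| = |-3.585e+05 + j20460| = 3.591e+05
|L(j600)| = 1505 / 3.591e+05 = 0.0041913
20 log₁₀(0.0041913) = -47.55 dB
∠[(j600)² + 34.1(j600) + 1505] = ∠[-3.585e+05 + j20460] = 176.73°
∠L(j600) = −176.73° = -176.73°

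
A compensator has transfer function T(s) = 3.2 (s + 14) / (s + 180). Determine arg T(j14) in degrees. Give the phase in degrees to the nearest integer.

∠(j14 + 14) = arctan(14/14) = 45.00°
∠(j14 + 180) = arctan(14/180) = 4.45°
∠T(j14) = 45.00° − 4.45° = 40.55°

41°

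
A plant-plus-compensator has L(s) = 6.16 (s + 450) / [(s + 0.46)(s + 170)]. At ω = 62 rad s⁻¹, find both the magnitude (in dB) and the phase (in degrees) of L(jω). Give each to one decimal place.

|j62 + 450| = √(62² + 450²) = 454.3
|j62 + 0.46| = √(62² + 0.46²) = 62
|j62 + 170| = √(62² + 170²) = 181
|L(j62)| = 6.16 × 454.3 / (62 × 181) = 0.24941
20 log₁₀(0.24941) = -12.06 dB
∠(j62 + 450) = arctan(62/450) = 7.84°
∠(j62 + 0.46) = arctan(62/0.46) = 89.57°
∠(j62 + 170) = arctan(62/170) = 20.04°
∠L(j62) = 7.84° − (89.57° + 20.04°) = -101.77°

|L| = -12.1 dB, ∠L = -101.8°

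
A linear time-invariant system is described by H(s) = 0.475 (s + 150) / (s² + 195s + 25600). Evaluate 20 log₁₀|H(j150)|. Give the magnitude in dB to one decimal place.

-49.3 dB

|j150 + 150| = √(150² + 150²) = 212.1
|(j150)² + 195(j150) + 25600| = |3100 + j29250| = 2.941e+04
|H(j150)| = 0.475 × 212.1 / 2.941e+04 = 0.0034257
20 log₁₀(0.0034257) = -49.31 dB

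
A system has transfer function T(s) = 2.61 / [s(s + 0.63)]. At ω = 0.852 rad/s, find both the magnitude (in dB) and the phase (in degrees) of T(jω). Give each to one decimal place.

|T| = 9.2 dB, ∠T = -143.5°

|j0.852 + 0.63| = √(0.852² + 0.63²) = 1.06
|j0.852| = 0.852
|T(j0.852)| = 2.61 / (1.06 × 0.852) = 2.891
20 log₁₀(2.891) = 9.22 dB
∠(j0.852 + 0.63) = arctan(0.852/0.63) = 53.52°
∠(j0.852) = 90.00°
∠T(j0.852) = − (53.52° + 90.00°) = -143.52°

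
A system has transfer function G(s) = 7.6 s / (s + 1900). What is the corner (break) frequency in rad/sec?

The single real pole at s = −1900 gives a corner at ω = 1900 rad/sec.

1900 rad/sec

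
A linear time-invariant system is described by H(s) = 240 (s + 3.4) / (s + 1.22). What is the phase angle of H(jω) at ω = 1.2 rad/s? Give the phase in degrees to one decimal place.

∠(j1.2 + 3.4) = arctan(1.2/3.4) = 19.44°
∠(j1.2 + 1.22) = arctan(1.2/1.22) = 44.53°
∠H(j1.2) = 19.44° − 44.53° = -25.09°

-25.1°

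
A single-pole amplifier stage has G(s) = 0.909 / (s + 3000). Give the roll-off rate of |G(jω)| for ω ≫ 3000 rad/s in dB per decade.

With 0 zeros and 1 pole, the high-frequency asymptotic slope is 20 × (0 − 1) = -20 dB/decade.

-20 dB/decade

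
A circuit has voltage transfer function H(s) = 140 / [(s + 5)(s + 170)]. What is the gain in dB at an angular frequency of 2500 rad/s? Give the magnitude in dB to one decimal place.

|j2500 + 5| = √(2500² + 5²) = 2500
|j2500 + 170| = √(2500² + 170²) = 2506
|H(j2500)| = 140 / (2500 × 2506) = 2.2348e-05
20 log₁₀(2.2348e-05) = -93.02 dB

-93.0 dB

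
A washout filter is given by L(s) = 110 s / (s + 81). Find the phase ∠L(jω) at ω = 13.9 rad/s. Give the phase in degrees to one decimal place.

∠(j13.9) = 90.00°
∠(j13.9 + 81) = arctan(13.9/81) = 9.74°
∠L(j13.9) = 90.00° − 9.74° = 80.26°

80.3°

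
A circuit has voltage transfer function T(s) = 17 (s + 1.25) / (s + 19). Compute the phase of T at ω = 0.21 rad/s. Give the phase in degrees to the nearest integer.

9°

∠(j0.21 + 1.25) = arctan(0.21/1.25) = 9.54°
∠(j0.21 + 19) = arctan(0.21/19) = 0.63°
∠T(j0.21) = 9.54° − 0.63° = 8.90°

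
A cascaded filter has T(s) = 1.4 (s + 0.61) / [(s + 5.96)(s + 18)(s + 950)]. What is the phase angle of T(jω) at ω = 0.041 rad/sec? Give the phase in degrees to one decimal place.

∠(j0.041 + 0.61) = arctan(0.041/0.61) = 3.85°
∠(j0.041 + 5.96) = arctan(0.041/5.96) = 0.39°
∠(j0.041 + 18) = arctan(0.041/18) = 0.13°
∠(j0.041 + 950) = arctan(0.041/950) = 0.00°
∠T(j0.041) = 3.85° − (0.39° + 0.13° + 0.00°) = 3.32°

3.3 deg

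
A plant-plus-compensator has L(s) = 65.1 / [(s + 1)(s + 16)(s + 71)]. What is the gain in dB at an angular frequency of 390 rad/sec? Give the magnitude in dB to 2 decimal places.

-119.34 dB

|j390 + 1| = √(390² + 1²) = 390
|j390 + 16| = √(390² + 16²) = 390.3
|j390 + 71| = √(390² + 71²) = 396.4
|L(j390)| = 65.1 / (390 × 390.3 × 396.4) = 1.0788e-06
20 log₁₀(1.0788e-06) = -119.341 dB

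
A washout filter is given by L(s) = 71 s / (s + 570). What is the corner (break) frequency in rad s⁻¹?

The single real pole at s = −570 gives a corner at ω = 570 rad s⁻¹.

570 rad s⁻¹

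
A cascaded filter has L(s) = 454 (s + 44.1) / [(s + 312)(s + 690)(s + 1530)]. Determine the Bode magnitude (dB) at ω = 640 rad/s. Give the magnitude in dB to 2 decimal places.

-71.63 dB

|j640 + 44.1| = √(640² + 44.1²) = 641.5
|j640 + 312| = √(640² + 312²) = 712
|j640 + 690| = √(640² + 690²) = 941.1
|j640 + 1530| = √(640² + 1530²) = 1658
|L(j640)| = 454 × 641.5 / (712 × 941.1 × 1658) = 0.00026208
20 log₁₀(0.00026208) = -71.631 dB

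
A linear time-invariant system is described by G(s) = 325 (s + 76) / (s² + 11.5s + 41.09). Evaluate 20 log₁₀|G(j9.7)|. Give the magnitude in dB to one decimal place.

|j9.7 + 76| = √(9.7² + 76²) = 76.62
|(j9.7)² + 11.5(j9.7) + 41.09| = |-53 + j111.55| = 123.5
|G(j9.7)| = 325 × 76.62 / 123.5 = 201.62
20 log₁₀(201.62) = 46.09 dB

46.1 dB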